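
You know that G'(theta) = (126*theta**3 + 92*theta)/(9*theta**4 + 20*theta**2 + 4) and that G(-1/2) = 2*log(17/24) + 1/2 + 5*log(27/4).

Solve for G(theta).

Whatever form G(theta) takes, its d/dtheta must return the stated G'(theta).
A general antiderivative is 2*log(3*theta**2/2 + 1/3) + 5*log(3*theta**2 + 6) + C.
The condition gives C = 2*log(17/24) + 1/2 + 5*log(27/4) - (2*log(17/24) + 5*log(27/4)) = 1/2.
So G(theta) = 2*log(3*theta**2/2 + 1/3) + 5*log(3*theta**2 + 6) + 1/2.
Check: d/dtheta[2*log(3*theta**2/2 + 1/3) + 5*log(3*theta**2 + 6) + 1/2] = (126*theta**3 + 92*theta)/(9*theta**4 + 20*theta**2 + 4) = G'(theta).

G(theta) = 2*log(3*theta**2/2 + 1/3) + 5*log(3*theta**2 + 6) + 1/2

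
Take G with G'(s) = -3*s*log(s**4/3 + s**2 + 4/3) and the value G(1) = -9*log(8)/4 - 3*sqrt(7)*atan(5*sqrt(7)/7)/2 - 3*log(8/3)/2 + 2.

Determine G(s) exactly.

G(s) = -(6*s**2*log(s**4/3 + s**2 + 4/3) - 12*s**2 + 9*log(s**4 + 3*s**2 + 4) + 6*sqrt(7)*atan(2*sqrt(7)*s**2/7 + 3*sqrt(7)/7) + 4)/4

A first test for any G(s): its s-derivative must equal the given G'(s).
A general antiderivative is -3*s**2*log(s**4/3 + s**2 + 4/3)/2 + 3*s**2 - 9*log(s**4 + 3*s**2 + 4)/4 - 3*sqrt(7)*atan(2*sqrt(7)*s**2/7 + 3*sqrt(7)/7)/2 + C.
The condition gives C = -9*log(8)/4 - 3*sqrt(7)*atan(5*sqrt(7)/7)/2 - 3*log(8/3)/2 + 2 - (-9*log(8)/4 - 3*sqrt(7)*atan(5*sqrt(7)/7)/2 - 3*log(8/3)/2 + 3) = -1.
So G(s) = -(6*s**2*log(s**4/3 + s**2 + 4/3) - 12*s**2 + 9*log(s**4 + 3*s**2 + 4) + 6*sqrt(7)*atan(2*sqrt(7)*s**2/7 + 3*sqrt(7)/7) + 4)/4.
Check: d/ds[-(6*s**2*log(s**4/3 + s**2 + 4/3) - 12*s**2 + 9*log(s**4 + 3*s**2 + 4) + 6*sqrt(7)*atan(2*sqrt(7)*s**2/7 + 3*sqrt(7)/7) + 4)/4] = -3*s*log(s**4/3 + s**2 + 4/3) = G'(s).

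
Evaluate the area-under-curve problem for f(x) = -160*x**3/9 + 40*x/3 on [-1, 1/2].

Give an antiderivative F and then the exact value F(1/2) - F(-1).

f matches the chain-rule pattern g'(h)*h' with inner function h(x) = 1 - 4*x**2/3; substituting u = h(x) collapses the integral.
F(x) = -5*(1 - 4*x**2/3)**2/2 is an antiderivative of f.
Check: d/dx[-5*(1 - 4*x**2/3)**2/2] = -160*x**3/9 + 40*x/3 = f(x).
F(1/2) = -10/9; F(-1) = -5/18.
Integral = F(1/2) - F(-1) = -5/6.

Antiderivative: F(x) = -5*(1 - 4*x**2/3)**2/2; value = -5/6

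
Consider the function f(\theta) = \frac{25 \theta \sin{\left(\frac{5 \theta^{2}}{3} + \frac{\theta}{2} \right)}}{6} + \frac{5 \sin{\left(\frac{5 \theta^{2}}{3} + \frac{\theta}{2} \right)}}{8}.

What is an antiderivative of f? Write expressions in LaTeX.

An antiderivative is F(\theta) = - \frac{5 \cos{\left(\frac{5 \theta^{2}}{3} + \frac{\theta}{2} \right)}}{4}.

f matches the chain-rule pattern g'(h)*h' with inner function h(\theta) = \frac{5 \theta^{2}}{3} + \frac{\theta}{2}; substituting u = h(\theta) collapses the integral.
Check: d/d\theta[- \frac{5 \cos{\left(\frac{5 \theta^{2}}{3} + \frac{\theta}{2} \right)}}{4}] = \frac{25 \theta \sin{\left(\frac{5 \theta^{2}}{3} + \frac{\theta}{2} \right)}}{6} + \frac{5 \sin{\left(\frac{5 \theta^{2}}{3} + \frac{\theta}{2} \right)}}{8} = f(\theta).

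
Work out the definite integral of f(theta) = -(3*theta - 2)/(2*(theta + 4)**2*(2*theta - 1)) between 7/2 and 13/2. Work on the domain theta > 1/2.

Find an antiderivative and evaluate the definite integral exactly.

Antiderivative: F(theta) = log(theta - 1/2)/162 - log(theta + 4)/162 + 7/(9*theta + 36); value = -4/135 - log(21/2)/162 - log(3)/162 + log(6)/162 + log(15/2)/162

Factor the denominator (2*(theta + 4)**2*(2*theta - 1)) and decompose: f = 1/(81*(2*theta - 1)) - 1/(162*(theta + 4)) - 7/(9*(theta + 4)**2); each piece integrates to a log, atan, or power term.
F(theta) = log(theta - 1/2)/162 - log(theta + 4)/162 + 7/(9*theta + 36) is an antiderivative of f.
Check: d/dtheta[log(theta - 1/2)/162 - log(theta + 4)/162 + 7/(9*theta + 36)] = (2 - 3*theta)/(4*theta**3 + 30*theta**2 + 48*theta - 32), which equals f(theta).
F(13/2) = -log(21/2)/162 + log(6)/162 + 2/27; F(7/2) = -log(15/2)/162 + log(3)/162 + 14/135.
Integral = F(13/2) - F(7/2) = -4/135 - log(21/2)/162 - log(3)/162 + log(6)/162 + log(15/2)/162.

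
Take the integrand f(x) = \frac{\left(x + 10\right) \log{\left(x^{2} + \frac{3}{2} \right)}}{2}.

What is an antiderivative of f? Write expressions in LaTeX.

Any candidate F(x) must reproduce f(x) exactly when differentiated.
Check: d/dx[- \frac{x^{2}}{4} - 10 x + \left(\frac{x^{2}}{4} + 5 x\right) \log{\left(x^{2} + \frac{3}{2} \right)} + \frac{3 \log{\left(x^{2} + \frac{3}{2} \right)}}{8} + 5 \sqrt{6} \operatorname{atan}{\left(\frac{\sqrt{6} x}{3} \right)}] = \frac{x \log{\left(x^{2} + \frac{3}{2} \right)}}{2} + 5 \log{\left(x^{2} + \frac{3}{2} \right)}, which equals f(x).

An antiderivative is F(x) = - \frac{x^{2}}{4} - 10 x + \left(\frac{x^{2}}{4} + 5 x\right) \log{\left(x^{2} + \frac{3}{2} \right)} + \frac{3 \log{\left(x^{2} + \frac{3}{2} \right)}}{8} + 5 \sqrt{6} \operatorname{atan}{\left(\frac{\sqrt{6} x}{3} \right)}.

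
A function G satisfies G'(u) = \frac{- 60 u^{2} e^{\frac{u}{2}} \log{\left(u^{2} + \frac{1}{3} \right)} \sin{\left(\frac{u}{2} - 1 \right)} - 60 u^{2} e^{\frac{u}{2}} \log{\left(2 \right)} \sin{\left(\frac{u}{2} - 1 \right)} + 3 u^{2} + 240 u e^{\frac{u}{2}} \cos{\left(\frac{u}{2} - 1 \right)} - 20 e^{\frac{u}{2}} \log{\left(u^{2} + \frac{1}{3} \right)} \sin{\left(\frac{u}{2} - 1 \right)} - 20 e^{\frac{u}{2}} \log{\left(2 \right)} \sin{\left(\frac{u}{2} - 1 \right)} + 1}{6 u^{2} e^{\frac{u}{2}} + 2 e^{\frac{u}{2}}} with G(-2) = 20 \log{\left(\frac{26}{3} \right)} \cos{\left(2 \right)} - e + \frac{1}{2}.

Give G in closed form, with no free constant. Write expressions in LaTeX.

Any candidate G(u) must reproduce the stated G'(u) exactly.
A general antiderivative is 20 \log{\left(2 u^{2} + \frac{2}{3} \right)} \cos{\left(\frac{u}{2} - 1 \right)} - e^{- \frac{u}{2}} + C.
The condition gives C = 20 \log{\left(\frac{26}{3} \right)} \cos{\left(2 \right)} - e + \frac{1}{2} - (20 \log{\left(\frac{26}{3} \right)} \cos{\left(2 \right)} - e) = \frac{1}{2}.
So G(u) = \frac{\left(40 e^{\frac{u}{2}} \log{\left(2 u^{2} + \frac{2}{3} \right)} \cos{\left(\frac{u}{2} - 1 \right)} + e^{\frac{u}{2}} - 2\right) e^{- \frac{u}{2}}}{2}.
Check: d/du[\frac{\left(40 e^{\frac{u}{2}} \log{\left(2 u^{2} + \frac{2}{3} \right)} \cos{\left(\frac{u}{2} - 1 \right)} + e^{\frac{u}{2}} - 2\right) e^{- \frac{u}{2}}}{2}] = \frac{- 60 u^{2} e^{\frac{u}{2}} \log{\left(u^{2} + \frac{1}{3} \right)} \sin{\left(\frac{u}{2} - 1 \right)} - 60 u^{2} e^{\frac{u}{2}} \log{\left(2 \right)} \sin{\left(\frac{u}{2} - 1 \right)} + 3 u^{2} + 240 u e^{\frac{u}{2}} \cos{\left(\frac{u}{2} - 1 \right)} - 20 e^{\frac{u}{2}} \log{\left(u^{2} + \frac{1}{3} \right)} \sin{\left(\frac{u}{2} - 1 \right)} - 20 e^{\frac{u}{2}} \log{\left(2 \right)} \sin{\left(\frac{u}{2} - 1 \right)} + 1}{6 u^{2} e^{\frac{u}{2}} + 2 e^{\frac{u}{2}}} = G'(u).

G(u) = \frac{\left(40 e^{\frac{u}{2}} \log{\left(2 u^{2} + \frac{2}{3} \right)} \cos{\left(\frac{u}{2} - 1 \right)} + e^{\frac{u}{2}} - 2\right) e^{- \frac{u}{2}}}{2}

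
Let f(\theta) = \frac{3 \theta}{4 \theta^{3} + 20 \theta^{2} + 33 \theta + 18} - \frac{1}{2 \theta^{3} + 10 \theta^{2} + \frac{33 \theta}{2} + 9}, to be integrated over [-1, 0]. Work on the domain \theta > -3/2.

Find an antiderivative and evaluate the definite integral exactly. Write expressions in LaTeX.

Factor the denominator (\left(\theta + 2\right) \left(2 \theta + 3\right)^{2}) and decompose: f = \frac{16}{2 \theta + 3} - \frac{13}{\left(2 \theta + 3\right)^{2}} - \frac{8}{\theta + 2}; each piece integrates to a log, atan, or power term.
F(\theta) = 8 \log{\left(\theta + \frac{3}{2} \right)} - 8 \log{\left(\theta + 2 \right)} + \frac{13}{4 \theta + 6} is an antiderivative of f.
Check: d/d\theta[8 \log{\left(\theta + \frac{3}{2} \right)} - 8 \log{\left(\theta + 2 \right)} + \frac{13}{4 \theta + 6}] = \frac{3 \theta - 2}{4 \theta^{3} + 20 \theta^{2} + 33 \theta + 18}, which equals f(\theta).
F(0) = - 8 \log{\left(2 \right)} + \frac{13}{6} + 8 \log{\left(\frac{3}{2} \right)}; F(-1) = \frac{13}{2} - 8 \log{\left(2 \right)}.
Integral = F(0) - F(-1) = - \frac{13}{3} + 8 \log{\left(\frac{3}{2} \right)}.

Antiderivative: F(\theta) = 8 \log{\left(\theta + \frac{3}{2} \right)} - 8 \log{\left(\theta + 2 \right)} + \frac{13}{4 \theta + 6}; value = - \frac{13}{3} + 8 \log{\left(\frac{3}{2} \right)}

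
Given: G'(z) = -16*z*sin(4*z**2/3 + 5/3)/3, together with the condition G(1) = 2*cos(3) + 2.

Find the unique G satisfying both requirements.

G(z) = 2*(cos(4*z**2/3 + 5/3) + 1)

G'(z) matches the chain-rule pattern g'(h)*h' with inner function h(z) = 4*z**2/3 + 5/3; substituting u = h(z) collapses the integral.
A general antiderivative is 2*cos(4*z**2/3 + 5/3) + C.
The condition gives C = 2*cos(3) + 2 - (2*cos(3)) = 2.
So G(z) = 2*(cos(4*z**2/3 + 5/3) + 1).
Check: d/dz[2*(cos(4*z**2/3 + 5/3) + 1)] = -16*z*sin(4*z**2/3 + 5/3)/3 = G'(z).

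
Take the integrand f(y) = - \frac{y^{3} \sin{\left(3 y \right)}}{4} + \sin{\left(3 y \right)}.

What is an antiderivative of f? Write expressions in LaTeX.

Integrate term by term and add the pieces.
Check: d/dy[\frac{9 y^{3} \cos{\left(3 y \right)} - 9 y^{2} \sin{\left(3 y \right)} - 6 y \cos{\left(3 y \right)} + 2 \sin{\left(3 y \right)} - 36 \cos{\left(3 y \right)}}{108}] = - \frac{y^{3} \sin{\left(3 y \right)}}{4} + \sin{\left(3 y \right)} = f(y).

An antiderivative is F(y) = \frac{9 y^{3} \cos{\left(3 y \right)} - 9 y^{2} \sin{\left(3 y \right)} - 6 y \cos{\left(3 y \right)} + 2 \sin{\left(3 y \right)} - 36 \cos{\left(3 y \right)}}{108}.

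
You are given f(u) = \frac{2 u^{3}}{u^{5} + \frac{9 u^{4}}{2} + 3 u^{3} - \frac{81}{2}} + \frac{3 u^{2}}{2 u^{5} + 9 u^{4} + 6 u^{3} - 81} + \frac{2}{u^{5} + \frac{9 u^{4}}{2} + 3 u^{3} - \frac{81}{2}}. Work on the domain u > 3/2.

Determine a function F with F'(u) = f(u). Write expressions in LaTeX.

An antiderivative is F(u) = \frac{3104 u \log{\left(u - \frac{3}{2} \right)} - 8666 u \log{\left(u + 3 \right)} + 2781 u \log{\left(u^{2} + 3 \right)} + 1458 \sqrt{3} u \operatorname{atan}{\left(\frac{\sqrt{3} u}{3} \right)} + 9312 \log{\left(u - \frac{3}{2} \right)} - 25998 \log{\left(u + 3 \right)} + 8343 \log{\left(u^{2} + 3 \right)} + 4374 \sqrt{3} \operatorname{atan}{\left(\frac{\sqrt{3} u}{3} \right)} - 19404}{27216 \left(u + 3\right)}.

The denominator factors as \left(u + 3\right)^{2} \left(2 u - 3\right) \left(u^{2} + 3\right); partial fractions split f into directly integrable pieces: \frac{103 u + 81}{504 \left(u^{2} + 3\right)} + \frac{388}{1701 \left(2 u - 3\right)} - \frac{619}{1944 \left(u + 3\right)} + \frac{77}{108 \left(u + 3\right)^{2}}.
Check: d/du[\frac{3104 u \log{\left(u - \frac{3}{2} \right)} - 8666 u \log{\left(u + 3 \right)} + 2781 u \log{\left(u^{2} + 3 \right)} + 1458 \sqrt{3} u \operatorname{atan}{\left(\frac{\sqrt{3} u}{3} \right)} + 9312 \log{\left(u - \frac{3}{2} \right)} - 25998 \log{\left(u + 3 \right)} + 8343 \log{\left(u^{2} + 3 \right)} + 4374 \sqrt{3} \operatorname{atan}{\left(\frac{\sqrt{3} u}{3} \right)} - 19404}{27216 \left(u + 3\right)}] = \frac{4 u^{3} + 3 u^{2} + 4}{2 u^{5} + 9 u^{4} + 6 u^{3} - 81}, which equals f(u).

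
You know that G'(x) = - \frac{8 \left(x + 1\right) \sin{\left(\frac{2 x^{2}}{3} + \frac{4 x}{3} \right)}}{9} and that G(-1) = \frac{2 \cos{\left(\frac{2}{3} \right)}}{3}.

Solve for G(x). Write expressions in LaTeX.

G'(x) matches the chain-rule pattern g'(h)*h' with inner function h(x) = \frac{2 x^{2}}{3} + \frac{4 x}{3}; substituting u = h(x) collapses the integral.
A general antiderivative is \frac{2 \cos{\left(\frac{2 x^{2}}{3} + \frac{4 x}{3} \right)}}{3} + C.
The condition gives C = \frac{2 \cos{\left(\frac{2}{3} \right)}}{3} - (\frac{2 \cos{\left(\frac{2}{3} \right)}}{3}) = 0.
So G(x) = \frac{2 \cos{\left(\frac{2 x^{2}}{3} + \frac{4 x}{3} \right)}}{3}.
Check: d/dx[\frac{2 \cos{\left(\frac{2 x^{2}}{3} + \frac{4 x}{3} \right)}}{3}] = - \frac{8 x \sin{\left(\frac{2 x^{2}}{3} + \frac{4 x}{3} \right)}}{9} - \frac{8 \sin{\left(\frac{2 x^{2}}{3} + \frac{4 x}{3} \right)}}{9}, which equals G'(x).

G(x) = \frac{2 \cos{\left(\frac{2 x^{2}}{3} + \frac{4 x}{3} \right)}}{3}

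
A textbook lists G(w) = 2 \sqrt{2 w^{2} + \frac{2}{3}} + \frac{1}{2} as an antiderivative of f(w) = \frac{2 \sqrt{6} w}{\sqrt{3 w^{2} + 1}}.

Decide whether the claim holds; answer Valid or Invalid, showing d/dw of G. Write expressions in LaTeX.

d/dw[G] = \frac{2 \sqrt{6} w}{\sqrt{3 w^{2} + 1}}
This equals f(w) exactly, so the claim holds.

Valid: G'(w) = f(w).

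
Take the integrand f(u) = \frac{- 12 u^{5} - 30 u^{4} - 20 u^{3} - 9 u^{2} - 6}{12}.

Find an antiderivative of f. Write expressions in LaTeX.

An antiderivative is F(u) = - \frac{u^{6}}{6} - \frac{u^{5}}{2} - \frac{5 u^{4}}{12} - \frac{u^{3}}{4} - \frac{u}{2}.

An antiderivative F(u) passes only if d/du[F] lands on f(u) exactly.
Check: d/du[- \frac{u^{6}}{6} - \frac{u^{5}}{2} - \frac{5 u^{4}}{12} - \frac{u^{3}}{4} - \frac{u}{2}] = - u^{5} - \frac{5 u^{4}}{2} - \frac{5 u^{3}}{3} - \frac{3 u^{2}}{4} - \frac{1}{2}, which equals f(u).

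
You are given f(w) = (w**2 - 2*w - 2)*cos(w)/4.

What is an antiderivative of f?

Differentiate the proposed F(w) back; it has to land on f(w) exactly.
Check: d/dw[w**2*sin(w)/4 - w*sin(w)/2 + w*cos(w)/2 - sin(w) - cos(w)/2] = w**2*cos(w)/4 - w*cos(w)/2 - cos(w)/2, which equals f(w).

An antiderivative is F(w) = w**2*sin(w)/4 - w*sin(w)/2 + w*cos(w)/2 - sin(w) - cos(w)/2.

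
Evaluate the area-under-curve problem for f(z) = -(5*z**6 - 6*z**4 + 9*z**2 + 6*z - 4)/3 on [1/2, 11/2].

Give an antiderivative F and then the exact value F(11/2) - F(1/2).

Since d/dz undoes antidifferentiation here, F'(z) = f(z) is required of F(z).
F(z) = -5*z**7/21 + 2*z**5/5 - z**3 - z**2 + 4*z/3 is an antiderivative of f.
Check: d/dz[-5*z**7/21 + 2*z**5/5 - z**3 - z**2 + 4*z/3] = -5*z**6/3 + 2*z**4 - 3*z**2 - 2*z + 4/3, which equals f(z).
F(11/2) = -462666787/13440; F(1/2) = 4063/13440.
Integral = F(11/2) - F(1/2) = -46267085/1344.

Antiderivative: F(z) = -5*z**7/21 + 2*z**5/5 - z**3 - z**2 + 4*z/3; value = -46267085/1344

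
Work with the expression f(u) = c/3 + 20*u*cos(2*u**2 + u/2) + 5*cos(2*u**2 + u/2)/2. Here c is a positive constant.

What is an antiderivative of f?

An antiderivative is F(u) = c*u/3 + 5*sin(2*u**2 + u/2).

The integrand splits into summands that can be handled one at a time.
Check: d/du[c*u/3 + 5*sin(2*u**2 + u/2)] = c/3 + 20*u*cos(2*u**2 + u/2) + 5*cos(2*u**2 + u/2)/2 = f(u).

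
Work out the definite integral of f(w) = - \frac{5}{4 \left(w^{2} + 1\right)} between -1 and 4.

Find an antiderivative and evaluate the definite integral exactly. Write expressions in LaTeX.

Antiderivative: F(w) = - \frac{5 \operatorname{atan}{\left(w \right)}}{4}; value = - \frac{5 \operatorname{atan}{\left(4 \right)}}{4} - \frac{5 \pi}{16}

An antiderivative F(w) passes only if d/dw[F] lands on f(w) exactly.
F(w) = - \frac{5 \operatorname{atan}{\left(w \right)}}{4} is an antiderivative of f.
Check: d/dw[- \frac{5 \operatorname{atan}{\left(w \right)}}{4}] = - \frac{5}{4 w^{2} + 4}, which equals f(w).
F(4) = - \frac{5 \operatorname{atan}{\left(4 \right)}}{4}; F(-1) = \frac{5 \pi}{16}.
Integral = F(4) - F(-1) = - \frac{5 \operatorname{atan}{\left(4 \right)}}{4} - \frac{5 \pi}{16}.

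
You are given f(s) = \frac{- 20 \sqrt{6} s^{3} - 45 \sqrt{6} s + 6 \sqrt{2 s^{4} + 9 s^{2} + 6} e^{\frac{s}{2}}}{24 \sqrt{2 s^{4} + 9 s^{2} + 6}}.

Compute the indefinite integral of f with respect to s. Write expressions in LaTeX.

F(s) = \frac{- 5 \sqrt{6} \sqrt{2 s^{4} + 9 s^{2} + 6} + 12 e^{\frac{s}{2}}}{24} + C

Whatever form F(s) takes, F'(s) = f(s) is non-negotiable.
Check: d/ds[\frac{- 5 \sqrt{6} \sqrt{2 s^{4} + 9 s^{2} + 6} + 12 e^{\frac{s}{2}}}{24}] = \frac{- 20 \sqrt{6} s^{3} - 45 \sqrt{6} s + 6 \sqrt{2 s^{4} + 9 s^{2} + 6} e^{\frac{s}{2}}}{24 \sqrt{2 s^{4} + 9 s^{2} + 6}} = f(s).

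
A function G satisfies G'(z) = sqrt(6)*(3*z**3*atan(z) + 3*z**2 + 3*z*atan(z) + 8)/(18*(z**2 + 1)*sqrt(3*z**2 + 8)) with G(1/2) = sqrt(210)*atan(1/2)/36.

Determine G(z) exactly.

G'(z) has the shape u'v + uv' for u = sqrt(z**2/2 + 4/3)/3 and v = atan(z) — it is the derivative of the product u*v.
A general antiderivative is sqrt(z**2/2 + 4/3)*atan(z)/3 + C.
The condition gives C = sqrt(210)*atan(1/2)/36 - (sqrt(210)*atan(1/2)/36) = 0.
So G(z) = sqrt(6)*sqrt(3*z**2 + 8)*atan(z)/18.
Check: d/dz[sqrt(6)*sqrt(3*z**2 + 8)*atan(z)/18] = (3*sqrt(6)*z**3*atan(z) + 3*sqrt(6)*z**2 + 3*sqrt(6)*z*atan(z) + 8*sqrt(6))/(18*z**2*sqrt(3*z**2 + 8) + 18*sqrt(3*z**2 + 8)), which equals G'(z).

G(z) = sqrt(6)*sqrt(3*z**2 + 8)*atan(z)/18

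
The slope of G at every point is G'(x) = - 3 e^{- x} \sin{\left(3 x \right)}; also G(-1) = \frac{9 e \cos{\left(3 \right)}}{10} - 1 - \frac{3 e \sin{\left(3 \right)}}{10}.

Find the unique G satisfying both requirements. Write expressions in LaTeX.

Differentiate the proposed G(x) back; it has to land on the given G'(x).
A general antiderivative is \frac{3 e^{- x} \sin{\left(3 x \right)}}{10} + \frac{9 e^{- x} \cos{\left(3 x \right)}}{10} + C.
The condition gives C = \frac{9 e \cos{\left(3 \right)}}{10} - 1 - \frac{3 e \sin{\left(3 \right)}}{10} - (\frac{9 e \cos{\left(3 \right)}}{10} - \frac{3 e \sin{\left(3 \right)}}{10}) = -1.
So G(x) = \frac{\left(- 10 e^{x} + 3 \sin{\left(3 x \right)} + 9 \cos{\left(3 x \right)}\right) e^{- x}}{10}.
Check: d/dx[\frac{\left(- 10 e^{x} + 3 \sin{\left(3 x \right)} + 9 \cos{\left(3 x \right)}\right) e^{- x}}{10}] = - 3 e^{- x} \sin{\left(3 x \right)} = G'(x).

G(x) = \frac{\left(- 10 e^{x} + 3 \sin{\left(3 x \right)} + 9 \cos{\left(3 x \right)}\right) e^{- x}}{10}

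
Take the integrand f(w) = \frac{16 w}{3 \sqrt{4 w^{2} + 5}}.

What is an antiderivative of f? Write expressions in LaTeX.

An antiderivative is F(w) = \frac{4 \sqrt{4 w^{2} + 5}}{3}.

The substitution u = 4 w^{2} + 5 works: f is exactly (dF/du)*(du/dw) for that inner function.
Check: d/dw[\frac{4 \sqrt{4 w^{2} + 5}}{3}] = \frac{16 w}{3 \sqrt{4 w^{2} + 5}} = f(w).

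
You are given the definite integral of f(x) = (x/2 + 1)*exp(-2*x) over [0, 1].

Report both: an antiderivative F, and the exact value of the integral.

Antiderivative: F(x) = -x*exp(-2*x)/4 - 5*exp(-2*x)/8; value = 5/8 - 7*exp(-2)/8

f has the shape u'v + uv' for u = -x/4 - 5/8 and v = exp(-2*x) — it is the derivative of the product u*v.
F(x) = -x*exp(-2*x)/4 - 5*exp(-2*x)/8 is an antiderivative of f.
Check: d/dx[-x*exp(-2*x)/4 - 5*exp(-2*x)/8] = (x + 2)*exp(-2*x)/2, which equals f(x).
F(1) = -7*exp(-2)/8; F(0) = -5/8.
Integral = F(1) - F(0) = 5/8 - 7*exp(-2)/8.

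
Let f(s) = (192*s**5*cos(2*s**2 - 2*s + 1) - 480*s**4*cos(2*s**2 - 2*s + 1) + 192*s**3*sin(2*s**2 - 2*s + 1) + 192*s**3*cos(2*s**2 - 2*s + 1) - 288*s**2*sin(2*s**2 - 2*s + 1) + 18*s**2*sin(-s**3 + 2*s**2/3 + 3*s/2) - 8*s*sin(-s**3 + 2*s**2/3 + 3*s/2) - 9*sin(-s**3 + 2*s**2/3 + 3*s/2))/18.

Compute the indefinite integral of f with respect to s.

F(s) = 8*s**4*sin(2*s**2 - 2*s + 1)/3 - 16*s**3*sin(2*s**2 - 2*s + 1)/3 + cos(-s**3 + 2*s**2/3 + 3*s/2)/3 + C

Check any antiderivative F(s) by computing F'(s) and comparing it with f(s).
Check: d/ds[8*s**4*sin(2*s**2 - 2*s + 1)/3 - 16*s**3*sin(2*s**2 - 2*s + 1)/3 + cos(-s**3 + 2*s**2/3 + 3*s/2)/3] = 32*s**5*cos(2*s**2 - 2*s + 1)/3 - 80*s**4*cos(2*s**2 - 2*s + 1)/3 + 32*s**3*sin(2*s**2 - 2*s + 1)/3 + 32*s**3*cos(2*s**2 - 2*s + 1)/3 - 16*s**2*sin(2*s**2 - 2*s + 1) + s**2*sin(-s**3 + 2*s**2/3 + 3*s/2) - 4*s*sin(-s**3 + 2*s**2/3 + 3*s/2)/9 - sin(-s**3 + 2*s**2/3 + 3*s/2)/2, which equals f(s).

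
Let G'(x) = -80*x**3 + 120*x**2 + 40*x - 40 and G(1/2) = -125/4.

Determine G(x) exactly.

G(x) = -5*(-2*x**2 + 2*x + 2)**2

The substitution u = -2*x**2 + 2*x + 2 works: G'(x) is exactly (dG/du)*(du/dx) for that inner function.
A general antiderivative is -5*(-2*x**2 + 2*x + 2)**2 + C.
The condition gives C = -125/4 - (-125/4) = 0.
So G(x) = -5*(-2*x**2 + 2*x + 2)**2.
Check: d/dx[-5*(-2*x**2 + 2*x + 2)**2] = -80*x**3 + 120*x**2 + 40*x - 40 = G'(x).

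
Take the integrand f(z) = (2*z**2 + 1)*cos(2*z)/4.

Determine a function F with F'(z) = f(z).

An antiderivative is F(z) = z**2*sin(2*z)/4 + z*cos(2*z)/4.

For F(z) to be correct the identity F'(z) - f(z) = 0 must hold.
Check: d/dz[z**2*sin(2*z)/4 + z*cos(2*z)/4] = z**2*cos(2*z)/2 + cos(2*z)/4, which equals f(z).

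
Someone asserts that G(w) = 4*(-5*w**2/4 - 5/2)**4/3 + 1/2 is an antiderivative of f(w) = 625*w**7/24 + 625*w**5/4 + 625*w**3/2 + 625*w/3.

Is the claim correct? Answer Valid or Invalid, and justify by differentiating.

d/dw[G] = 625*w**7/24 + 625*w**5/4 + 625*w**3/2 + 625*w/3
This equals f(w) exactly, so the claim holds.

Valid - the claim checks out under differentiation.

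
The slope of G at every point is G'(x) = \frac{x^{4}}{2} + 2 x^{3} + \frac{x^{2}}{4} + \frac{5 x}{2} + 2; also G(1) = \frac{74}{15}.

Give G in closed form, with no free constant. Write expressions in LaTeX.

G(x) = \frac{x^{5}}{10} + \frac{x^{4}}{2} + \frac{x^{3}}{12} + \frac{5 x^{2}}{4} + 2 x + 1

The integrand splits into summands that can be handled one at a time.
A general antiderivative is \frac{x^{5}}{10} + \frac{x^{4}}{2} + \frac{x^{3}}{12} + \frac{5 x^{2}}{4} + 2 x + C.
The condition gives C = \frac{74}{15} - (\frac{59}{15}) = 1.
So G(x) = \frac{x^{5}}{10} + \frac{x^{4}}{2} + \frac{x^{3}}{12} + \frac{5 x^{2}}{4} + 2 x + 1.
Check: d/dx[\frac{x^{5}}{10} + \frac{x^{4}}{2} + \frac{x^{3}}{12} + \frac{5 x^{2}}{4} + 2 x + 1] = \frac{x^{4}}{2} + 2 x^{3} + \frac{x^{2}}{4} + \frac{5 x}{2} + 2 = G'(x).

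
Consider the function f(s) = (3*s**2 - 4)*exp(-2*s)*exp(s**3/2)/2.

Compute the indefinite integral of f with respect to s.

F(s) = exp(s**3/2 - 2*s) + C

f matches the chain-rule pattern g'(h)*h' with inner function h(s) = s**3/2 - 2*s; substituting u = h(s) collapses the integral.
Check: d/ds[exp(s**3/2 - 2*s)] = 3*s**2*exp(-2*s)*exp(s**3/2)/2 - 2*exp(-2*s)*exp(s**3/2), which equals f(s).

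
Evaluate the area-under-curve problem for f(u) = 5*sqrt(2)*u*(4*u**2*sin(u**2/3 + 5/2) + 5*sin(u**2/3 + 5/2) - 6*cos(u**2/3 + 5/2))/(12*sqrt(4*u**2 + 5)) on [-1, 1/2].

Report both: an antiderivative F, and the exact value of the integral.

f has the shape v'r + vr' for v = -5*sqrt(2*u**2 + 5/2)/4 and r = cos(u**2/3 + 5/2) — it is the derivative of the product v*r.
F(u) = -5*sqrt(2)*sqrt(4*u**2 + 5)*cos(u**2/3 + 5/2)/8 is an antiderivative of f.
Check: d/du[-5*sqrt(2)*sqrt(4*u**2 + 5)*cos(u**2/3 + 5/2)/8] = (20*sqrt(2)*u**3*sin(u**2/3 + 5/2) + 25*sqrt(2)*u*sin(u**2/3 + 5/2) - 30*sqrt(2)*u*cos(u**2/3 + 5/2))/(12*sqrt(4*u**2 + 5)), which equals f(u).
F(1/2) = -5*sqrt(3)*cos(31/12)/4; F(-1) = -15*sqrt(2)*cos(17/6)/8.
Integral = F(1/2) - F(-1) = 15*sqrt(2)*cos(17/6)/8 - 5*sqrt(3)*cos(31/12)/4.

Antiderivative: F(u) = -5*sqrt(2)*sqrt(4*u**2 + 5)*cos(u**2/3 + 5/2)/8; value = 15*sqrt(2)*cos(17/6)/8 - 5*sqrt(3)*cos(31/12)/4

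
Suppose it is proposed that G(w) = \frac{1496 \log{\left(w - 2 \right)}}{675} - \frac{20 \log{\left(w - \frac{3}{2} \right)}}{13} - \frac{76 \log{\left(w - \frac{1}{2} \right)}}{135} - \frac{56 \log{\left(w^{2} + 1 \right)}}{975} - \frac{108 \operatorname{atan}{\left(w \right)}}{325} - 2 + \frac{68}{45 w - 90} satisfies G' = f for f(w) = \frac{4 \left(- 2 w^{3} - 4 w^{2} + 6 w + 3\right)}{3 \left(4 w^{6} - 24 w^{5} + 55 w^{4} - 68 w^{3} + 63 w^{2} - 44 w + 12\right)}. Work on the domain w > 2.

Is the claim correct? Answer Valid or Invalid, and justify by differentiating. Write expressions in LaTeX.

Valid. The derivative of G reproduces f.

d/dw[G] = \frac{- 8 w^{3} - 16 w^{2} + 24 w + 12}{12 w^{6} - 72 w^{5} + 165 w^{4} - 204 w^{3} + 189 w^{2} - 132 w + 36}
This equals f(w) exactly, so the claim holds.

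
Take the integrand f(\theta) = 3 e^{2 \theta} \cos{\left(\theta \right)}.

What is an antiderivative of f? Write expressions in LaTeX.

An antiderivative F(\theta) passes only if d/d\theta[F] lands on f(\theta) exactly.
Check: d/d\theta[\frac{3 e^{2 \theta} \sin{\left(\theta \right)}}{5} + \frac{6 e^{2 \theta} \cos{\left(\theta \right)}}{5}] = 3 e^{2 \theta} \cos{\left(\theta \right)} = f(\theta).

An antiderivative is F(\theta) = \frac{3 e^{2 \theta} \sin{\left(\theta \right)}}{5} + \frac{6 e^{2 \theta} \cos{\left(\theta \right)}}{5}.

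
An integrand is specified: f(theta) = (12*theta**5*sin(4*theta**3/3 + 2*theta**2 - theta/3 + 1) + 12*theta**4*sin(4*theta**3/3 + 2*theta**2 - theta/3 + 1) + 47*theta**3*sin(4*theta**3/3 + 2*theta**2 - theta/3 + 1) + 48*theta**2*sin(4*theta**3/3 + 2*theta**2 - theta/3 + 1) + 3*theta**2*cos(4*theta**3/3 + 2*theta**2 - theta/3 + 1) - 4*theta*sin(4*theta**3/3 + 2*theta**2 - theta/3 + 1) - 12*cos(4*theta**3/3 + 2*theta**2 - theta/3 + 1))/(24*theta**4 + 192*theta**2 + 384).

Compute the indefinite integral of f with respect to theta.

Whatever form F(theta) takes, F'(theta) = f(theta) is non-negotiable.
Check: d/dtheta[-theta*cos(4*theta**3/3 + 2*theta**2 - theta/3 + 1)/(8*(theta**2 + 4))] = (12*theta**5*sin(4*theta**3/3 + 2*theta**2 - theta/3 + 1) + 12*theta**4*sin(4*theta**3/3 + 2*theta**2 - theta/3 + 1) + 47*theta**3*sin(4*theta**3/3 + 2*theta**2 - theta/3 + 1) + 48*theta**2*sin(4*theta**3/3 + 2*theta**2 - theta/3 + 1) + 3*theta**2*cos(4*theta**3/3 + 2*theta**2 - theta/3 + 1) - 4*theta*sin(4*theta**3/3 + 2*theta**2 - theta/3 + 1) - 12*cos(4*theta**3/3 + 2*theta**2 - theta/3 + 1))/(24*theta**4 + 192*theta**2 + 384) = f(theta).

F(theta) = -theta*cos(4*theta**3/3 + 2*theta**2 - theta/3 + 1)/(8*(theta**2 + 4)) + C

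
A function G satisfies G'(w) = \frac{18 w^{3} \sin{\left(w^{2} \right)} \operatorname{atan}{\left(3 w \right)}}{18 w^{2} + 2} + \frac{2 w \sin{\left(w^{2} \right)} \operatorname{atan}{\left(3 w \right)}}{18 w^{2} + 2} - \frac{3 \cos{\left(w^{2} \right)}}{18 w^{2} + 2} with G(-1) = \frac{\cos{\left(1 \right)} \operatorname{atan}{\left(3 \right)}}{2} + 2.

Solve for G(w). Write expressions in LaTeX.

G(w) = \frac{- \cos{\left(w^{2} \right)} \operatorname{atan}{\left(3 w \right)} + 4}{2}

G'(w) has the shape u'v + uv' for u = - \frac{\operatorname{atan}{\left(3 w \right)}}{2} and v = \cos{\left(w^{2} \right)} — it is the derivative of the product u*v.
A general antiderivative is - \frac{\cos{\left(w^{2} \right)} \operatorname{atan}{\left(3 w \right)}}{2} + C.
The condition gives C = \frac{\cos{\left(1 \right)} \operatorname{atan}{\left(3 \right)}}{2} + 2 - (\frac{\cos{\left(1 \right)} \operatorname{atan}{\left(3 \right)}}{2}) = 2.
So G(w) = \frac{- \cos{\left(w^{2} \right)} \operatorname{atan}{\left(3 w \right)} + 4}{2}.
Check: d/dw[\frac{- \cos{\left(w^{2} \right)} \operatorname{atan}{\left(3 w \right)} + 4}{2}] = \frac{18 w^{3} \sin{\left(w^{2} \right)} \operatorname{atan}{\left(3 w \right)} + 2 w \sin{\left(w^{2} \right)} \operatorname{atan}{\left(3 w \right)} - 3 \cos{\left(w^{2} \right)}}{18 w^{2} + 2}, which equals G'(w).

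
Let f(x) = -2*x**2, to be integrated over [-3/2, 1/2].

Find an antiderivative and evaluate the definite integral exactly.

Antiderivative: F(x) = -2*x**3/3; value = -7/3

Recover f(x) by differentiating a candidate F(x); any mismatch rules it out.
F(x) = -2*x**3/3 is an antiderivative of f.
Check: d/dx[-2*x**3/3] = -2*x**2 = f(x).
F(1/2) = -1/12; F(-3/2) = 9/4.
Integral = F(1/2) - F(-3/2) = -7/3.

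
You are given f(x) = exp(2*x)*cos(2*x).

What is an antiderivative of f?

Whatever form F(x) takes, F'(x) = f(x) is non-negotiable.
Check: d/dx[exp(2*x)*sin(2*x)/4 + exp(2*x)*cos(2*x)/4] = exp(2*x)*cos(2*x) = f(x).

An antiderivative is F(x) = exp(2*x)*sin(2*x)/4 + exp(2*x)*cos(2*x)/4.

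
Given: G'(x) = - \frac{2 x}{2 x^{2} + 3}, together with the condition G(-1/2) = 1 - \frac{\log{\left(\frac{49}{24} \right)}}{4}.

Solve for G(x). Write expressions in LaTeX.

The substitution u = \frac{2 x^{4}}{3} + 2 x^{2} + \frac{3}{2} works: G'(x) is exactly (dG/du)*(du/dx) for that inner function.
A general antiderivative is - \frac{\log{\left(\frac{2 x^{4}}{3} + 2 x^{2} + \frac{3}{2} \right)}}{4} + C.
The condition gives C = 1 - \frac{\log{\left(\frac{49}{24} \right)}}{4} - (- \frac{\log{\left(\frac{49}{24} \right)}}{4}) = 1.
So G(x) = 1 - \frac{\log{\left(\frac{2 x^{4}}{3} + 2 x^{2} + \frac{3}{2} \right)}}{4}.
Check: d/dx[1 - \frac{\log{\left(\frac{2 x^{4}}{3} + 2 x^{2} + \frac{3}{2} \right)}}{4}] = - \frac{2 x}{2 x^{2} + 3} = G'(x).

G(x) = 1 - \frac{\log{\left(\frac{2 x^{4}}{3} + 2 x^{2} + \frac{3}{2} \right)}}{4}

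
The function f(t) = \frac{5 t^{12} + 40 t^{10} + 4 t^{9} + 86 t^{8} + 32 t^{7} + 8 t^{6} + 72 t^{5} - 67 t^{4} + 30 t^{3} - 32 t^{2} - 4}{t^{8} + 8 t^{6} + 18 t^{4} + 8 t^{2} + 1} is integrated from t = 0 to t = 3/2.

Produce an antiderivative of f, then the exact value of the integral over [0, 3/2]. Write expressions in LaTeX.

Antiderivative: F(t) = \frac{2 t^{5} \left(t^{4} + 4 t^{2} + 1\right) + 4 t^{2} \left(t^{4} + 4 t^{2} + 1\right) - 8 t \left(t^{4} + 4 t^{2} + 1\right) + 1}{2 \left(t^{4} + 4 t^{2} + 1\right)}; value = \frac{43395}{7712}

Whatever form F(t) takes, F'(t) = f(t) is non-negotiable.
F(t) = \frac{2 t^{5} \left(t^{4} + 4 t^{2} + 1\right) + 4 t^{2} \left(t^{4} + 4 t^{2} + 1\right) - 8 t \left(t^{4} + 4 t^{2} + 1\right) + 1}{2 \left(t^{4} + 4 t^{2} + 1\right)} is an antiderivative of f.
Check: d/dt[\frac{2 t^{5} \left(t^{4} + 4 t^{2} + 1\right) + 4 t^{2} \left(t^{4} + 4 t^{2} + 1\right) - 8 t \left(t^{4} + 4 t^{2} + 1\right) + 1}{2 \left(t^{4} + 4 t^{2} + 1\right)}] = \frac{5 t^{12} + 40 t^{10} + 4 t^{9} + 86 t^{8} + 32 t^{7} + 8 t^{6} + 72 t^{5} - 67 t^{4} + 30 t^{3} - 32 t^{2} - 4}{t^{8} + 8 t^{6} + 18 t^{4} + 8 t^{2} + 1} = f(t).
F(3/2) = \frac{47251}{7712}; F(0) = \frac{1}{2}.
Integral = F(3/2) - F(0) = \frac{43395}{7712}.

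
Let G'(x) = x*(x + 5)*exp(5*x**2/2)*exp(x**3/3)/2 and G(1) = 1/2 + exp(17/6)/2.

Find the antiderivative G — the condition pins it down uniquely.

G(x) = exp(5*x**2/2)*exp(x**3/3)/2 + 1/2

G'(x) matches the chain-rule pattern g'(h)*h' with inner function h(x) = x**3/3 + 5*x**2/2; substituting u = h(x) collapses the integral.
A general antiderivative is exp(x**3/3 + 5*x**2/2)/2 + C.
The condition gives C = 1/2 + exp(17/6)/2 - (exp(17/6)/2) = 1/2.
So G(x) = exp(5*x**2/2)*exp(x**3/3)/2 + 1/2.
Check: d/dx[exp(5*x**2/2)*exp(x**3/3)/2 + 1/2] = x**2*exp(5*x**2/2)*exp(x**3/3)/2 + 5*x*exp(5*x**2/2)*exp(x**3/3)/2, which equals G'(x).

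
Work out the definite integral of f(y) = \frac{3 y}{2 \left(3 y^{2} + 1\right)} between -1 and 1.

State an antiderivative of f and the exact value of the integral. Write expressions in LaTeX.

Antiderivative: F(y) = \frac{\log{\left(3 y^{2} + 1 \right)}}{4}; value = 0

The substitution u = 3 y^{2} + 1 works: f is exactly (dF/du)*(du/dy) for that inner function.
F(y) = \frac{\log{\left(3 y^{2} + 1 \right)}}{4} is an antiderivative of f.
Check: d/dy[\frac{\log{\left(3 y^{2} + 1 \right)}}{4}] = \frac{3 y}{6 y^{2} + 2}, which equals f(y).
F(1) = \frac{\log{\left(4 \right)}}{4}; F(-1) = \frac{\log{\left(4 \right)}}{4}.
Integral = F(1) - F(-1) = 0.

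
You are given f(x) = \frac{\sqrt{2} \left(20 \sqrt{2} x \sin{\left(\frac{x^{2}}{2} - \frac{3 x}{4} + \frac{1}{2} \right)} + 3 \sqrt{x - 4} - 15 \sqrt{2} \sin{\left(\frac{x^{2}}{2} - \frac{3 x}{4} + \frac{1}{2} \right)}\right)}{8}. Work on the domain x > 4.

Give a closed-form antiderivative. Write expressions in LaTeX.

Whatever form F(x) takes, F'(x) = f(x) is non-negotiable.
Check: d/dx[\frac{\sqrt{2} \left(x \sqrt{x - 4} - 4 \sqrt{x - 4} - 10 \sqrt{2} \cos{\left(\frac{x^{2}}{2} - \frac{3 x}{4} + \frac{1}{2} \right)}\right)}{4}] = \frac{40 x \sqrt{x - 4} \sin{\left(\frac{x^{2}}{2} - \frac{3 x}{4} + \frac{1}{2} \right)} + 3 \sqrt{2} x - 30 \sqrt{x - 4} \sin{\left(\frac{x^{2}}{2} - \frac{3 x}{4} + \frac{1}{2} \right)} - 12 \sqrt{2}}{8 \sqrt{x - 4}}, which equals f(x).

An antiderivative is F(x) = \frac{\sqrt{2} \left(x \sqrt{x - 4} - 4 \sqrt{x - 4} - 10 \sqrt{2} \cos{\left(\frac{x^{2}}{2} - \frac{3 x}{4} + \frac{1}{2} \right)}\right)}{4}.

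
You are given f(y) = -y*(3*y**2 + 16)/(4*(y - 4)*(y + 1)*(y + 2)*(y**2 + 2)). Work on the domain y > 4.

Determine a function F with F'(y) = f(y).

An antiderivative is F(y) = (-128*log(y - 4) - 342*log(y + 1) + 420*log(y + 2) + 25*log(y**2 + 2) + 100*sqrt(2)*atan(sqrt(2)*y/2))/1080.

The denominator factors as 4*(y - 4)*(y + 1)*(y + 2)*(y**2 + 2); partial fractions split f into directly integrable pieces: 5*(y + 4)/(108*(y**2 + 2)) + 7/(18*(y + 2)) - 19/(60*(y + 1)) - 16/(135*(y - 4)).
Check: d/dy[(-128*log(y - 4) - 342*log(y + 1) + 420*log(y + 2) + 25*log(y**2 + 2) + 100*sqrt(2)*atan(sqrt(2)*y/2))/1080] = (-3*y**3 - 16*y)/(4*y**5 - 4*y**4 - 32*y**3 - 40*y**2 - 80*y - 64), which equals f(y).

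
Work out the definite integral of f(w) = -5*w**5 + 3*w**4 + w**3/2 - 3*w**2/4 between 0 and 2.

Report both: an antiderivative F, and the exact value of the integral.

Antiderivative: F(w) = -5*w**6/6 + 3*w**5/5 + w**4/8 - w**3/4; value = -512/15

The integrand splits into summands that can be handled one at a time.
F(w) = -5*w**6/6 + 3*w**5/5 + w**4/8 - w**3/4 is an antiderivative of f.
Check: d/dw[-5*w**6/6 + 3*w**5/5 + w**4/8 - w**3/4] = -5*w**5 + 3*w**4 + w**3/2 - 3*w**2/4 = f(w).
F(2) = -512/15; F(0) = 0.
Integral = F(2) - F(0) = -512/15.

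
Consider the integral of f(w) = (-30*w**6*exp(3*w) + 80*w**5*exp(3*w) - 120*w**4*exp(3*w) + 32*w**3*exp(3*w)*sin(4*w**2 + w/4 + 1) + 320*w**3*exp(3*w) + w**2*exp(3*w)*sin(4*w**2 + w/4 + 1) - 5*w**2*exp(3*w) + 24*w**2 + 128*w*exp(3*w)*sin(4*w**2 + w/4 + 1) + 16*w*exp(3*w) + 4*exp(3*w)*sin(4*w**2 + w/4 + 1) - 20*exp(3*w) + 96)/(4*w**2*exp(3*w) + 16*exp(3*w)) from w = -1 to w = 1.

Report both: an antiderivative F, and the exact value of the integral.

Antiderivative: F(w) = -3*w**5/2 + 5*w**4 - 5*w/4 + 2*log(w**2 + 4) - cos(4*w**2 + w/4 + 1) - 2*exp(-3*w); value = -11/2 - cos(21/4) - 2*exp(-3) + cos(19/4) + 2*exp(3)

A candidate is checked by its d/dw: the result must match f(w).
F(w) = -3*w**5/2 + 5*w**4 - 5*w/4 + 2*log(w**2 + 4) - cos(4*w**2 + w/4 + 1) - 2*exp(-3*w) is an antiderivative of f.
Check: d/dw[-3*w**5/2 + 5*w**4 - 5*w/4 + 2*log(w**2 + 4) - cos(4*w**2 + w/4 + 1) - 2*exp(-3*w)] = (-30*w**6*exp(3*w) + 80*w**5*exp(3*w) - 120*w**4*exp(3*w) + 32*w**3*exp(3*w)*sin(4*w**2 + w/4 + 1) + 320*w**3*exp(3*w) + w**2*exp(3*w)*sin(4*w**2 + w/4 + 1) - 5*w**2*exp(3*w) + 24*w**2 + 128*w*exp(3*w)*sin(4*w**2 + w/4 + 1) + 16*w*exp(3*w) + 4*exp(3*w)*sin(4*w**2 + w/4 + 1) - 20*exp(3*w) + 96)/(4*w**2*exp(3*w) + 16*exp(3*w)) = f(w).
F(1) = -cos(21/4) - 2*exp(-3) + 9/4 + 2*log(5); F(-1) = -2*exp(3) - cos(19/4) + 2*log(5) + 31/4.
Integral = F(1) - F(-1) = -11/2 - cos(21/4) - 2*exp(-3) + cos(19/4) + 2*exp(3).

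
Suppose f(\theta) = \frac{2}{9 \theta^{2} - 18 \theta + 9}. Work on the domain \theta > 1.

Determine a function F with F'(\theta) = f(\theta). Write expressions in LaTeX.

An antiderivative is F(\theta) = - \frac{2}{9 \theta - 9}.

A candidate is checked by its d/d\theta: the result must match f(\theta).
Check: d/d\theta[- \frac{2}{9 \theta - 9}] = \frac{2}{9 \theta^{2} - 18 \theta + 9} = f(\theta).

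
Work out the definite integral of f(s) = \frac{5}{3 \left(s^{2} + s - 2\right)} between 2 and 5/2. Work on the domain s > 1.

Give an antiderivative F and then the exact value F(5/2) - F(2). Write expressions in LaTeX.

Antiderivative: F(s) = \frac{5 \left(\log{\left(s - 1 \right)} - \log{\left(s + 2 \right)}\right)}{9}; value = - \frac{5 \log{\left(\frac{9}{2} \right)}}{9} + \frac{5 \log{\left(\frac{3}{2} \right)}}{9} + \frac{5 \log{\left(4 \right)}}{9}

Factor the denominator (3 \left(s - 1\right) \left(s + 2\right)) and decompose: f = - \frac{5}{9 \left(s + 2\right)} + \frac{5}{9 \left(s - 1\right)}; each piece integrates to a log, atan, or power term.
F(s) = \frac{5 \left(\log{\left(s - 1 \right)} - \log{\left(s + 2 \right)}\right)}{9} is an antiderivative of f.
Check: d/ds[\frac{5 \left(\log{\left(s - 1 \right)} - \log{\left(s + 2 \right)}\right)}{9}] = \frac{5}{3 s^{2} + 3 s - 6}, which equals f(s).
F(5/2) = - \frac{5 \log{\left(\frac{9}{2} \right)}}{9} + \frac{5 \log{\left(\frac{3}{2} \right)}}{9}; F(2) = - \frac{5 \log{\left(4 \right)}}{9}.
Integral = F(5/2) - F(2) = - \frac{5 \log{\left(\frac{9}{2} \right)}}{9} + \frac{5 \log{\left(\frac{3}{2} \right)}}{9} + \frac{5 \log{\left(4 \right)}}{9}.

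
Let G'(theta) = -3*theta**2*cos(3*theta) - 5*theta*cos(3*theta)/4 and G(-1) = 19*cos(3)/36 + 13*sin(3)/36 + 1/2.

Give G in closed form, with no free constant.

G(theta) = -theta**2*sin(3*theta) - 5*theta*sin(3*theta)/12 - 2*theta*cos(3*theta)/3 + 2*sin(3*theta)/9 - 5*cos(3*theta)/36 + 1/2

The integrand splits into summands that can be handled one at a time.
A general antiderivative is -theta**2*sin(3*theta) - 5*theta*sin(3*theta)/12 - 2*theta*cos(3*theta)/3 + 2*sin(3*theta)/9 - 5*cos(3*theta)/36 + C.
The condition gives C = 19*cos(3)/36 + 13*sin(3)/36 + 1/2 - (19*cos(3)/36 + 13*sin(3)/36) = 1/2.
So G(theta) = -theta**2*sin(3*theta) - 5*theta*sin(3*theta)/12 - 2*theta*cos(3*theta)/3 + 2*sin(3*theta)/9 - 5*cos(3*theta)/36 + 1/2.
Check: d/dtheta[-theta**2*sin(3*theta) - 5*theta*sin(3*theta)/12 - 2*theta*cos(3*theta)/3 + 2*sin(3*theta)/9 - 5*cos(3*theta)/36 + 1/2] = -3*theta**2*cos(3*theta) - 5*theta*cos(3*theta)/4 = G'(theta).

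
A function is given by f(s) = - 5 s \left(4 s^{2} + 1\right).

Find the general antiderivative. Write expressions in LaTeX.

The substitution u = s^{2} + \frac{1}{4} works: f is exactly (dF/du)*(du/ds) for that inner function.
Check: d/ds[- 5 s^{4} - \frac{5 s^{2}}{2}] = - 20 s^{3} - 5 s, which equals f(s).

F(s) = - 5 s^{4} - \frac{5 s^{2}}{2} + C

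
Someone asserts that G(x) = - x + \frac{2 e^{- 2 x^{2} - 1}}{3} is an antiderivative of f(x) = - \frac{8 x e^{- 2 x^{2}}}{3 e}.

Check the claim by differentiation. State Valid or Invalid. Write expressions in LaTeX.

Invalid: d/dx[G] - f = -1, which is not 0.

d/dx[G] = \frac{\left(- 8 x - 3 e e^{2 x^{2}}\right) e^{- 2 x^{2}}}{3 e}
d/dx[G] - f(x) = -1 != 0.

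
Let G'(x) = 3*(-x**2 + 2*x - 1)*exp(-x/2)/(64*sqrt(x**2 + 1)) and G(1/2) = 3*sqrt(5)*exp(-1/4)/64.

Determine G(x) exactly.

Recognize the product-rule pattern: G'(x) = u'v + uv' with u = 3*sqrt(x**2 + 1)/32, v = exp(-x/2), so integration by parts undoes it.
A general antiderivative is 3*sqrt(x**2 + 1)*exp(-x/2)/32 + C.
The condition gives C = 3*sqrt(5)*exp(-1/4)/64 - (3*sqrt(5)*exp(-1/4)/64) = 0.
So G(x) = 3*sqrt(x**2 + 1)*exp(-x/2)/32.
Check: d/dx[3*sqrt(x**2 + 1)*exp(-x/2)/32] = (-3*x**2 + 6*x - 3)*exp(-x/2)/(64*sqrt(x**2 + 1)), which equals G'(x).

G(x) = 3*sqrt(x**2 + 1)*exp(-x/2)/32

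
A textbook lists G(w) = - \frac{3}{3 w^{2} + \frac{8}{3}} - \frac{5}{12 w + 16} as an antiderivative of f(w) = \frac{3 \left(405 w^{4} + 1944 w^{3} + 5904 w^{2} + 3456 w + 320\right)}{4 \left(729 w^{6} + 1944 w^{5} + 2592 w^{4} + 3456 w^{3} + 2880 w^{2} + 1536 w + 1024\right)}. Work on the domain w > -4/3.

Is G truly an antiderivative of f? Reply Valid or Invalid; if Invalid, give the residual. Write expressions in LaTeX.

d/dw[G] = \frac{1215 w^{4} + 5832 w^{3} + 17712 w^{2} + 10368 w + 960}{2916 w^{6} + 7776 w^{5} + 10368 w^{4} + 13824 w^{3} + 11520 w^{2} + 6144 w + 4096}
This equals f(w) exactly, so the claim holds.

Valid. The derivative of G reproduces f.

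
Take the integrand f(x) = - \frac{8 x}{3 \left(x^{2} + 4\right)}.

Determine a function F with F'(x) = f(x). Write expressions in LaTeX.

The substitution u = \frac{x^{2}}{2} + 2 works: f is exactly (dF/du)*(du/dx) for that inner function.
Check: d/dx[- \frac{4 \log{\left(\frac{x^{2}}{2} + 2 \right)}}{3}] = - \frac{8 x}{3 x^{2} + 12}, which equals f(x).

An antiderivative is F(x) = - \frac{4 \log{\left(\frac{x^{2}}{2} + 2 \right)}}{3}.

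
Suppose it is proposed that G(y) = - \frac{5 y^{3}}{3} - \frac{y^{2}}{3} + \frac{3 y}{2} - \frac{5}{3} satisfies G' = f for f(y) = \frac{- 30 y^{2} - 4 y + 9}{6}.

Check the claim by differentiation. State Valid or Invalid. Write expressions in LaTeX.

Valid: G'(y) = f(y).

d/dy[G] = - 5 y^{2} - \frac{2 y}{3} + \frac{3}{2}
This equals f(y) exactly, so the claim holds.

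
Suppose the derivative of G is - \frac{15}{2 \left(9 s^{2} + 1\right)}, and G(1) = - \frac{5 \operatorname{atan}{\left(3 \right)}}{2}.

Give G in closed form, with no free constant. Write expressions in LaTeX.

G(s) = - \frac{5 \operatorname{atan}{\left(3 s \right)}}{2}

A first test for any G(s): its s-derivative must equal the given G'(s).
A general antiderivative is - \frac{5 \operatorname{atan}{\left(3 s \right)}}{2} + C.
The condition gives C = - \frac{5 \operatorname{atan}{\left(3 \right)}}{2} - (- \frac{5 \operatorname{atan}{\left(3 \right)}}{2}) = 0.
So G(s) = - \frac{5 \operatorname{atan}{\left(3 s \right)}}{2}.
Check: d/ds[- \frac{5 \operatorname{atan}{\left(3 s \right)}}{2}] = - \frac{15}{18 s^{2} + 2}, which equals G'(s).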